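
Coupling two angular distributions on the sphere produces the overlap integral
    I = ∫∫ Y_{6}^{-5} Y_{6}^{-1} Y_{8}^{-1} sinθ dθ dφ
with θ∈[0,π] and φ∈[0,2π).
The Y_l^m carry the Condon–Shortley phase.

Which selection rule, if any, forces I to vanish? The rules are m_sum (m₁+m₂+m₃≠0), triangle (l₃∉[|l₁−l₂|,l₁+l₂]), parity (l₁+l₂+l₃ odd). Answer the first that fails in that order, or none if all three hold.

m_sum

azimuthal sum: -5 − 1 − 1 = -7  ✗
0 ≤ 8 ≤ 12 (triangle on l)
L = 6 + 6 + 8 = 20 (even)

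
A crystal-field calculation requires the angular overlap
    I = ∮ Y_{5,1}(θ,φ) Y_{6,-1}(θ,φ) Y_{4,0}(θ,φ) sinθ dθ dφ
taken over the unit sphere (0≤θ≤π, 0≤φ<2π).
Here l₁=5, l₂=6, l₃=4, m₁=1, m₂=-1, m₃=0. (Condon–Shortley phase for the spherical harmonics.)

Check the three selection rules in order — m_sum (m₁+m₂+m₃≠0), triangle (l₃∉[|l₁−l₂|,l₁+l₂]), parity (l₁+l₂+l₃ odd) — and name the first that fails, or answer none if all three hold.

parity

azimuthal sum: 1 − 1 + 0 = 0  ✓
1 ≤ 4 ≤ 11 (triangle on l)  ✓
L = 5 + 6 + 4 = 15 (odd)  ✗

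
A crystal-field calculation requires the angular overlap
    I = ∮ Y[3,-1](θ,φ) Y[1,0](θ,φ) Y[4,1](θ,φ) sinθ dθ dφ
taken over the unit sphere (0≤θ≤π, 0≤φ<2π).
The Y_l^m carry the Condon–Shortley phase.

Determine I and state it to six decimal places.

Checks pass: Σm=0; 8 even; l₃=4∈[2,4].
(2·3+1)(2·1+1)(2·4+1) = 189
Δ: 0! 6! 2! / 9! → 1/252
sum: t=0:+1/36 = 1/36
3j²(3 1 4; 0 0 0) = Δ·Π!·Σ² = 4/63  (sign +1)
sum: t=0:+1/48 = 1/48
3j²(3 1 4; -1 0 1) = Δ·Π!·Σ² = 5/84  (sign -1)
combine: 4πI² = 189·4/63·5/84 = 5/7
take √, sign -1: I = -0.23841361

-0.238414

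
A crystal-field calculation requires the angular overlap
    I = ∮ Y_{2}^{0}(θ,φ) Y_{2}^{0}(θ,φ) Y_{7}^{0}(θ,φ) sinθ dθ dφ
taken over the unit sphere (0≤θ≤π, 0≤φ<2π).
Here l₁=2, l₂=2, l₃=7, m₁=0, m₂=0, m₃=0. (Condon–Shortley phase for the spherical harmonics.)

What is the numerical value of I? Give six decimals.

0.000000

l₃=7 ∉ [0,4] — triangle fails ⇒ I = 0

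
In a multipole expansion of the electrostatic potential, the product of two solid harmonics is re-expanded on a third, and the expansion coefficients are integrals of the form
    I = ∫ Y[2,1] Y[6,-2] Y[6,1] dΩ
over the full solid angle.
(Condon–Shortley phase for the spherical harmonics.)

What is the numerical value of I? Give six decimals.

Rules hold: Σm=0, L=14 even, 4≤6≤8.
N = 5·13·13 = 845
Δ = 2!·2!·10!/15! = 1/90090
Racah Σ t=0..2: t=0:+1/69120 t=1:−1/14400 t=2:+1/69120 = -7/172800
⇒ 3j(2 6 6; 0 0 0)² = 14/715, sgn -1
Racah Σ t=0..1: t=0:+1/34560 t=1:−1/60480 = 1/80640
⇒ 3j(2 6 6; 1 -2 1)² = 6/1001, sgn -1
4πI² = N·(3j₀)²·(3jₘ)² = 12/121
I = +1·√(0.0991736/4π) = 0.08883682

0.088837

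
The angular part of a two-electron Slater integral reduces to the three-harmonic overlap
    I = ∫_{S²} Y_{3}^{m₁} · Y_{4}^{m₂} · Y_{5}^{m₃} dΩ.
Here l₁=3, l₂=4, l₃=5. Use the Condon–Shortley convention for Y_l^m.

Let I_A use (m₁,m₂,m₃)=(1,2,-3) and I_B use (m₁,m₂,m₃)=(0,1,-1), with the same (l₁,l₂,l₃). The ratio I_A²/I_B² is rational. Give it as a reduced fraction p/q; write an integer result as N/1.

567/361

Shared (l₁,l₂,l₃)=(3,4,5): N and (l;000)² cancel in I_A²/I_B².
A: Δ = 2!·4!·6!/13! = 1/180180; Racah Σ t=0..2: t=0:+1/5760 t=1:−1/720 t=2:+1/2304 = -1/1280; ⇒ 3j(3 4 5; 1 2 -3)² = 27/1430, sgn -1
B: Δ = 2!·4!·6!/13! = 1/180180; Racah Σ t=0..2: t=0:+1/1440 t=1:−1/192 t=2:+1/432 = -19/8640; ⇒ 3j(3 4 5; 0 1 -1)² = 361/30030, sgn -1
I_A²/I_B² = (27/1430)/(361/30030) = 567/361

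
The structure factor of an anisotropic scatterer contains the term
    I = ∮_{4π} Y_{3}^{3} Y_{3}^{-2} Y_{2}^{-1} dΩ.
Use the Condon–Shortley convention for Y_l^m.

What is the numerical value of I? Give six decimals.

Checks pass: Σm=0; 8 even; l₃=2∈[0,6].
(2·3+1)(2·3+1)(2·2+1) = 245
Δ: 4! 2! 2! / 9! → 1/3780
sum: t=1:−1/24 t=2:+1/4 t=3:−1/24 = 1/6
3j²(3 3 2; 0 0 0) = Δ·Π!·Σ² = 4/105  (sign +1)
sum: t=0:+1/48 = 1/48
3j²(3 3 2; 3 -2 -1) = Δ·Π!·Σ² = 5/84  (sign -1)
combine: 4πI² = 245·4/105·5/84 = 5/9
take √, sign -1: I = -0.21026104

-0.210261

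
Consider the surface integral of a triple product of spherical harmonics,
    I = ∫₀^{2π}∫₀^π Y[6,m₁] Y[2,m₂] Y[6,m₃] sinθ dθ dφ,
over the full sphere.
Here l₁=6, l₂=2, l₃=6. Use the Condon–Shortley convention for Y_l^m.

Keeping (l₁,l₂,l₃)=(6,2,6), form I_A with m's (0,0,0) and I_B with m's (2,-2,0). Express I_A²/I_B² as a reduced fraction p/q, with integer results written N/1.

Same 6,2,6: normalisation and zero-m 3j drop out of the ratio.
A: Δ: 2! 10! 2! / 15! → 1/90090; sum: t=0:+1/69120 t=1:−1/14400 t=2:+1/69120 = -7/172800; 3j²(6 2 6; 0 0 0) = Δ·Π!·Σ² = 14/715  (sign -1)
B: Δ: 2! 10! 2! / 15! → 1/90090; sum: t=0:+1/69120 = 1/69120; 3j²(6 2 6; 2 -2 0) = Δ·Π!·Σ² = 4/143  (sign +1)
I_A²/I_B² = (14/715)/(4/143) = 7/10

7/10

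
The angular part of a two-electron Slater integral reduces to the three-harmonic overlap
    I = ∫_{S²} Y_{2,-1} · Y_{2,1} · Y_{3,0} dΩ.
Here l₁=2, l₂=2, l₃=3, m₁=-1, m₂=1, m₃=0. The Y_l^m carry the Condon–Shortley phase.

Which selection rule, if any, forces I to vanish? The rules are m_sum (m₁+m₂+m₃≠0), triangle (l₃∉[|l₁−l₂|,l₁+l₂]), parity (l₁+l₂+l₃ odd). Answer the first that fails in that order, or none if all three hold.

parity

azimuthal sum: -1 + 1 + 0 = 0  ✓
0 ≤ 3 ≤ 4 (triangle on l)  ✓
L = 2 + 2 + 3 = 7 (odd)  ✗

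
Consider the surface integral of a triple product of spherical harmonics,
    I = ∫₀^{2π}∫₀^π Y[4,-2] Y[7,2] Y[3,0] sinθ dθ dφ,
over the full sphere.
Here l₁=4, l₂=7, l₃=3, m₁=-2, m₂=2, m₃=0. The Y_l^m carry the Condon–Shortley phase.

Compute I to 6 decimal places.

0.195286

m-sum 0 ✓  L=14 even ✓  3≤3≤11 ✓
Π(2lᵢ+1) = 9×15×7 = 945
triangle coeff Δ(4,7,3) = 1/45045
Σ_t [4,4]: t=4:+1/20736 = 1/20736
(3j)²=35/1287 [(4 7 3; 0 0 0)], sign=-1
Σ_t [6,6]: t=6:+1/51840 = 1/51840
(3j)²=8/429 [(4 7 3; -2 2 0)], sign=-1
⇒ 4πI² = 9800/20449
I = (+1)√(9800/20449/(4π)) = 0.19528643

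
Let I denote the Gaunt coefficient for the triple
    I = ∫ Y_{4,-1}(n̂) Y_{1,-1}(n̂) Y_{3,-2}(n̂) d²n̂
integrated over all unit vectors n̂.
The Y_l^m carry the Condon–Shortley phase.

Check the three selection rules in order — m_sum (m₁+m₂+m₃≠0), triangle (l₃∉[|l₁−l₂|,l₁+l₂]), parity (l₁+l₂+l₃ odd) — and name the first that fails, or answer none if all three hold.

Σmᵢ = -4  ✗
l₃∈[|l₁−l₂|,l₁+l₂]=[3,5], have l₃=3
Σlᵢ = 8 ⇒ even

m_sum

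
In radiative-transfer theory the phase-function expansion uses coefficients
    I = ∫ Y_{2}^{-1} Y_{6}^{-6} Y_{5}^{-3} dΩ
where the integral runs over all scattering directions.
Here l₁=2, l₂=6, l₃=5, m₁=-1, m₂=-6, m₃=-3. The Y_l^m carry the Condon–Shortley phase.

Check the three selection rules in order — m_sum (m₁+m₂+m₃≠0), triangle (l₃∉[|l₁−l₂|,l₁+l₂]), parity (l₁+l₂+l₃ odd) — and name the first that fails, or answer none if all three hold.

m₁+m₂+m₃ = -1 − 6 − 3 = -10  ✗
triangle: |2−6|=4 ≤ l₃=5 ≤ 2+6=8
parity: l₁+l₂+l₃ = 13 is odd

m_sum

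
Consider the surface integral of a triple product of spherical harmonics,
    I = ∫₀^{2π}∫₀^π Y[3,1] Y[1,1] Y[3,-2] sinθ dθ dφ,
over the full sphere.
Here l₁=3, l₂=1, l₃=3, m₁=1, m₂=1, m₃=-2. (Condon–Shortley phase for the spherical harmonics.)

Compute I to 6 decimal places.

Σlᵢ=7 odd — θ-integrand is odd under cosθ→−cosθ; I=0

0.000000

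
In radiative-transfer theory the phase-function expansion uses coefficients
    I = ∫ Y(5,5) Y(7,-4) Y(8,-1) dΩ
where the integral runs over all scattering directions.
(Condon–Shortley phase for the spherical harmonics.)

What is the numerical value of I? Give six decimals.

-0.111489

Rules hold: Σm=0, L=20 even, 2≤8≤12.
N = 11·15·17 = 2805
Δ = 4!·6!·10!/21! = 1/814773960
Racah Σ t=0..4: t=0:+1/87091200 t=1:−1/4976640 t=2:+1/2073600 t=3:−1/4976640 t=4:+1/87091200 = 1/9676800
⇒ 3j(5 7 8; 0 0 0)² = 360/46189, sgn +1
Racah Σ t=0..0: t=0:+1/522547200 = 1/522547200
⇒ 3j(5 7 8; 5 -4 -1)² = 30/4199, sgn -1
4πI² = N·(3j₀)²·(3jₘ)² = 162000/1037153
I = -1·√(0.156197/4π) = -0.11148878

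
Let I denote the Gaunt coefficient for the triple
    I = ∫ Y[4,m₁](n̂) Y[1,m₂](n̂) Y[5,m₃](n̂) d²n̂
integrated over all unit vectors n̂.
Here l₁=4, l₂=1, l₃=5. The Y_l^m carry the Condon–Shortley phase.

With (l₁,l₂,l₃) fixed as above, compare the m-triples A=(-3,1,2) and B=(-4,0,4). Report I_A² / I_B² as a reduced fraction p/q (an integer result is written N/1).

Shared (l₁,l₂,l₃)=(4,1,5): N and (l;000)² cancel in I_A²/I_B².
A: Δ = 0!·8!·2!/11! = 1/495; Racah Σ t=0..0: t=0:+1/10080 = 1/10080; ⇒ 3j(4 1 5; -3 1 2)² = 1/165, sgn -1
B: Δ = 0!·8!·2!/11! = 1/495; Racah Σ t=0..0: t=0:+1/40320 = 1/40320; ⇒ 3j(4 1 5; -4 0 4)² = 1/55, sgn -1
I_A²/I_B² = (1/165)/(1/55) = 1/3

1/3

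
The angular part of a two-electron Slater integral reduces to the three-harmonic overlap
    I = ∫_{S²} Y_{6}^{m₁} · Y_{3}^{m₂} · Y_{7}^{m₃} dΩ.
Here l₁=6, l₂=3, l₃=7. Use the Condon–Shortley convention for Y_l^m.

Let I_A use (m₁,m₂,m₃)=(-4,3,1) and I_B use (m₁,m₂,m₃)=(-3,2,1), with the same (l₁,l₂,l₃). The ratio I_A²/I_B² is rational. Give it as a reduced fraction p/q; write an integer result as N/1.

l's match ⇒ only the (l;m) 3-j factors differ between A and B.
A: triangle coeff Δ(6,3,7) = 1/2042040; Σ_t [2,2]: t=2:+1/3870720 = 1/3870720; (3j)²=675/136136 [(6 3 7; -4 3 1)], sign=+1
B: triangle coeff Δ(6,3,7) = 1/2042040; Σ_t [1,2]: t=1:−1/1935360 t=2:+1/362880 = 13/5806080; (3j)²=195/10472 [(6 3 7; -3 2 1)], sign=+1
I_A²/I_B² = (675/136136)/(195/10472) = 45/169

45/169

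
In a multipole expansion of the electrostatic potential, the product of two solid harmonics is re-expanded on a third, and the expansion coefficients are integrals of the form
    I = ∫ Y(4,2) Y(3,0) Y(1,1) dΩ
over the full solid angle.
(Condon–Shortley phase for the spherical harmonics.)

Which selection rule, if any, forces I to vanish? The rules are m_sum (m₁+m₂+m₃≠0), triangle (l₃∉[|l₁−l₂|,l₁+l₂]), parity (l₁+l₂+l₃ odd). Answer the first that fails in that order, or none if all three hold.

m₁+m₂+m₃ = 2 + 0 + 1 = 3  ✗
triangle: |4−3|=1 ≤ l₃=1 ≤ 4+3=7
parity: l₁+l₂+l₃ = 8 is even

m_sum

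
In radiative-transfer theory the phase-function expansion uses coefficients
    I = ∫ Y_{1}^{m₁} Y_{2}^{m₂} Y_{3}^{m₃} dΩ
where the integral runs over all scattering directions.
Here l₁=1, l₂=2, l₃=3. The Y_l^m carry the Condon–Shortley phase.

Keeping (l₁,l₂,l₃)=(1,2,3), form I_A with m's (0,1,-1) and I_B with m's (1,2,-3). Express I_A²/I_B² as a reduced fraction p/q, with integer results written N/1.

8/15

Same 1,2,3: normalisation and zero-m 3j drop out of the ratio.
A: Δ: 0! 2! 4! / 7! → 1/105; sum: t=0:+1/6 = 1/6; 3j²(1 2 3; 0 1 -1) = Δ·Π!·Σ² = 8/105  (sign +1)
B: Δ: 0! 2! 4! / 7! → 1/105; sum: t=0:+1/48 = 1/48; 3j²(1 2 3; 1 2 -3) = Δ·Π!·Σ² = 1/7  (sign +1)
I_A²/I_B² = (8/105)/(1/7) = 8/15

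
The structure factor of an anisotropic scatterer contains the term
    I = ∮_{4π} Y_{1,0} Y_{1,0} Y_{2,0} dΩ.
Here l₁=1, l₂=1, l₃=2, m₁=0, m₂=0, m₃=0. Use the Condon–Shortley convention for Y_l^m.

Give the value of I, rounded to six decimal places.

Rules hold: Σm=0, L=4 even, 0≤2≤2.
N = 3·3·5 = 45
Δ = 0!·2!·2!/5! = 1/30
Racah Σ t=0..0: t=0:+1/1 = 1/1
⇒ 3j(1 1 2; 0 0 0)² = 2/15, sgn +1
(m-triple is (0,0,0) — same symbol as above.)
4πI² = N·(3j₀)²·(3jₘ)² = 4/5
I = +1·√(0.8/4π) = 0.25231325

0.252313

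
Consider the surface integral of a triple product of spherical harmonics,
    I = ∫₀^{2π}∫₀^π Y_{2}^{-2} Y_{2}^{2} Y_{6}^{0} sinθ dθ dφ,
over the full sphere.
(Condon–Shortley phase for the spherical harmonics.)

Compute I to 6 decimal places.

0.000000

l₃=6 ∉ [0,4] — triangle fails ⇒ I = 0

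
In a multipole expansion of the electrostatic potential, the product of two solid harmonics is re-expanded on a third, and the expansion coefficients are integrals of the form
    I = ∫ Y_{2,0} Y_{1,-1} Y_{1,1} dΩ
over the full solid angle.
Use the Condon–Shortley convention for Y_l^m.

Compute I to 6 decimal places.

m-sum 0 ✓  L=4 even ✓  1≤1≤3 ✓
Π(2lᵢ+1) = 5×3×3 = 45
triangle coeff Δ(2,1,1) = 1/30
Σ_t [1,1]: t=1:−1/1 = -1/1
(3j)²=2/15 [(2 1 1; 0 0 0)], sign=+1
Σ_t [0,0]: t=0:+1/4 = 1/4
(3j)²=1/30 [(2 1 1; 0 -1 1)], sign=+1
⇒ 4πI² = 1/5
I = (+1)√(1/5/(4π)) = 0.12615663

0.126157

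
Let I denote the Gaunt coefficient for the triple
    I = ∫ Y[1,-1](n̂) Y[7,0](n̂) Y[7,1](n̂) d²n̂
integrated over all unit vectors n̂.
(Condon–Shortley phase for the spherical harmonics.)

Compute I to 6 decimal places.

0.000000

L=15 odd ⇒ parity kills the (l;000) factor ⇒ I = 0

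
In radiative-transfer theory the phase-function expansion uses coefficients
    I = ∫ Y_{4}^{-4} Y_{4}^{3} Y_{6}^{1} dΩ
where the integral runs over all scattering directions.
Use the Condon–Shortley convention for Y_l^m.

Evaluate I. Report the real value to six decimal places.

0.065188

m-sum 0 ✓  L=14 even ✓  0≤6≤8 ✓
Π(2lᵢ+1) = 9×9×13 = 1053
triangle coeff Δ(4,4,6) = 1/1261260
Σ_t [0,2]: t=0:+1/4608 t=1:−1/1296 t=2:+1/4608 = -7/20736
(3j)²=20/1287 [(4 4 6; 0 0 0)], sign=-1
Σ_t [2,2]: t=2:+1/172800 = 1/172800
(3j)²=7/2145 [(4 4 6; -4 3 1)], sign=-1
⇒ 4πI² = 84/1573
I = (+1)√(84/1573/(4π)) = 0.06518840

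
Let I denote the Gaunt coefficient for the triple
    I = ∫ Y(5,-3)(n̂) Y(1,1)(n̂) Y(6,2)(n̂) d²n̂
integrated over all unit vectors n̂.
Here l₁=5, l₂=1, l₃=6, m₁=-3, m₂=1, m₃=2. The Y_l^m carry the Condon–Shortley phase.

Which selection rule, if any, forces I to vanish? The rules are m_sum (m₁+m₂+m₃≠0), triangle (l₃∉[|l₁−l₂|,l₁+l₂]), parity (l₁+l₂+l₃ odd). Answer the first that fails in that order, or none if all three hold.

azimuthal sum: -3 + 1 + 2 = 0  ✓
4 ≤ 6 ≤ 6 (triangle on l)  ✓
L = 5 + 1 + 6 = 12 (even)  ✓

none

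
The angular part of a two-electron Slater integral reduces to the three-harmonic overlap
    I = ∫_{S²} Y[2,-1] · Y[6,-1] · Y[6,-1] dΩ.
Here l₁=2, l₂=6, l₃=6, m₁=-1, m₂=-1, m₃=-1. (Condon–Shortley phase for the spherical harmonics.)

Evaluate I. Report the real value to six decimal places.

Σmᵢ = -3 ≠ 0, so the φ-integral vanishes; I = 0

0.000000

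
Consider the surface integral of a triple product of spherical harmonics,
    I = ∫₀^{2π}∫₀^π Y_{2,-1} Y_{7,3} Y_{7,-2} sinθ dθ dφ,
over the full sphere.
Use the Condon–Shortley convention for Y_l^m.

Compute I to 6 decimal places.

-0.123591

Checks pass: Σm=0; 16 even; l₃=7∈[5,9].
(2·2+1)(2·7+1)(2·7+1) = 1125
Δ: 2! 2! 12! / 17! → 1/185640
sum: t=0:+1/2419200 t=1:−1/518400 t=2:+1/2419200 = -1/907200
3j²(2 7 7; 0 0 0) = Δ·Π!·Σ² = 56/3315  (sign +1)
sum: t=1:−1/4354560 t=2:+1/1935360 = 1/3483648
3j²(2 7 7; -1 3 -2) = Δ·Π!·Σ² = 125/12376  (sign -1)
combine: 4πI² = 1125·56/3315·125/12376 = 9375/48841
take √, sign -1: I = -0.12359145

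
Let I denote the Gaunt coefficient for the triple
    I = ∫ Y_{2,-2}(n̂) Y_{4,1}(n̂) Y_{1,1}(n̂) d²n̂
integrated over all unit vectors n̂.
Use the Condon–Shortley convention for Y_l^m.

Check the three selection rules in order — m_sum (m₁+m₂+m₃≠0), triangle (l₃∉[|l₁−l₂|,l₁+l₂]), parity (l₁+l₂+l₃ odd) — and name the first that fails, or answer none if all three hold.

azimuthal sum: -2 + 1 + 1 = 0  ✓
2 ≤ 1 ≤ 6 (triangle on l)  ✗
L = 2 + 4 + 1 = 7 (odd)

triangle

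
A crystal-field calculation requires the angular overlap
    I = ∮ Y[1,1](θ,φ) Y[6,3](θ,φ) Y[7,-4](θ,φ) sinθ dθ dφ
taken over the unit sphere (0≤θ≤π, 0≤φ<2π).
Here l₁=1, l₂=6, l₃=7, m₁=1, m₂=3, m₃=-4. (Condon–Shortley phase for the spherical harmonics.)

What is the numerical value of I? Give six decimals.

0.259489

Rules hold: Σm=0, L=14 even, 5≤7≤7.
N = 3·13·15 = 585
Δ = 0!·2!·12!/15! = 1/1365
Racah Σ t=0..0: t=0:+1/518400 = 1/518400
⇒ 3j(1 6 7; 0 0 0)² = 7/195, sgn -1
Racah Σ t=0..0: t=0:+1/4354560 = 1/4354560
⇒ 3j(1 6 7; 1 3 -4)² = 11/273, sgn -1
4πI² = N·(3j₀)²·(3jₘ)² = 11/13
I = +1·√(0.846154/4π) = 0.25948947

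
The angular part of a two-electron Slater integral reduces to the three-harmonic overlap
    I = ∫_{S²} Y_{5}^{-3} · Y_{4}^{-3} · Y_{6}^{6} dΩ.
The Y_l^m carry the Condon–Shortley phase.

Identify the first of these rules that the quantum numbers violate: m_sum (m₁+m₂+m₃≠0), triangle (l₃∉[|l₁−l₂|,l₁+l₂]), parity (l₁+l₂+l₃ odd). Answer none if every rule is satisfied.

parity

m₁+m₂+m₃ = -3 − 3 + 6 = 0  ✓
triangle: |5−4|=1 ≤ l₃=6 ≤ 5+4=9  ✓
parity: l₁+l₂+l₃ = 15 is odd  ✗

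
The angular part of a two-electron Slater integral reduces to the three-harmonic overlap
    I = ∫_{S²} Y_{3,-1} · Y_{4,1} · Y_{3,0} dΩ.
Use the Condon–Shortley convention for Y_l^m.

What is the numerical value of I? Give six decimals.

-0.099323

Checks pass: Σm=0; 10 even; l₃=3∈[1,7].
(2·3+1)(2·4+1)(2·3+1) = 441
Δ: 4! 2! 4! / 11! → 1/34650
sum: t=1:−1/72 t=2:+1/16 t=3:−1/72 = 5/144
3j²(3 4 3; 0 0 0) = Δ·Π!·Σ² = 2/77  (sign -1)
sum: t=2:+1/48 t=3:−1/24 t=4:+1/288 = -5/288
3j²(3 4 3; -1 1 0) = Δ·Π!·Σ² = 5/462  (sign +1)
combine: 4πI² = 441·2/77·5/462 = 15/121
take √, sign -1: I = -0.09932258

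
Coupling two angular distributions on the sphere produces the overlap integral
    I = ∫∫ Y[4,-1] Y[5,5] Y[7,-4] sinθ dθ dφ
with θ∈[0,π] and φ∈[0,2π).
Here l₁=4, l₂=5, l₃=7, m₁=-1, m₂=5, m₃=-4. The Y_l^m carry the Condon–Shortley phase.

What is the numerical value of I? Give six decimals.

-0.135388

m-sum 0 ✓  L=16 even ✓  1≤7≤9 ✓
Π(2lᵢ+1) = 9×11×15 = 1485
triangle coeff Δ(4,5,7) = 1/6126120
Σ_t [0,2]: t=0:+1/69120 t=1:−1/20736 t=2:+1/69120 = -1/51840
(3j)²=280/21879 [(4 5 7; 0 0 0)], sign=+1
Σ_t [2,2]: t=2:+1/2903040 = 1/2903040
(3j)²=75/6188 [(4 5 7; -1 5 -4)], sign=-1
⇒ 4πI² = 11250/48841
I = (-1)√(11250/48841/(4π)) = -0.13538765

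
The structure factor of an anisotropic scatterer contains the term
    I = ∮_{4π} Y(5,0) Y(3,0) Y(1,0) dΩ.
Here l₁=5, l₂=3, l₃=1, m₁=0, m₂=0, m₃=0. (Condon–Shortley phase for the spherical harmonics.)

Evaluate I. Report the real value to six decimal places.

0.000000

triangle: need 2≤l₃≤8, have 1; I=0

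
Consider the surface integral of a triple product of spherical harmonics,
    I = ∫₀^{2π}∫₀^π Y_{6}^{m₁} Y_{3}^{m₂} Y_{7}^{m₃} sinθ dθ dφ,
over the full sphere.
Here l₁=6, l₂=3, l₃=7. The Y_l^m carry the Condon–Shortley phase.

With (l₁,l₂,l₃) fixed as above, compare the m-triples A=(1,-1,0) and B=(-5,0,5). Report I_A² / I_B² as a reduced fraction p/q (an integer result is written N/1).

4/2541

l's match ⇒ only the (l;m) 3-j factors differ between A and B.
A: triangle coeff Δ(6,3,7) = 1/2042040; Σ_t [0,2]: t=0:+1/115200 t=1:−1/103680 t=2:+1/1451520 = -1/3628800; (3j)²=1/36465 [(6 3 7; 1 -1 0)], sign=+1
B: triangle coeff Δ(6,3,7) = 1/2042040; Σ_t [1,2]: t=1:−1/14515200 t=2:+1/4354560 = 1/6220800; (3j)²=77/4420 [(6 3 7; -5 0 5)], sign=+1
I_A²/I_B² = (1/36465)/(77/4420) = 4/2541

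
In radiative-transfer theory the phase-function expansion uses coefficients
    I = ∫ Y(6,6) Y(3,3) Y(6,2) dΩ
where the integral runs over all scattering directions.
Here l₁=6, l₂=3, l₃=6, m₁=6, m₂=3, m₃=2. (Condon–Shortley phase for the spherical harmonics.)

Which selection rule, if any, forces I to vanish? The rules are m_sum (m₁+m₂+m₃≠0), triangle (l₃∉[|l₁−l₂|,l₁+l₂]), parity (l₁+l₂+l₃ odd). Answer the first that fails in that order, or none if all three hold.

m_sum

m₁+m₂+m₃ = 6 + 3 + 2 = 11  ✗
triangle: |6−3|=3 ≤ l₃=6 ≤ 6+3=9
parity: l₁+l₂+l₃ = 15 is odd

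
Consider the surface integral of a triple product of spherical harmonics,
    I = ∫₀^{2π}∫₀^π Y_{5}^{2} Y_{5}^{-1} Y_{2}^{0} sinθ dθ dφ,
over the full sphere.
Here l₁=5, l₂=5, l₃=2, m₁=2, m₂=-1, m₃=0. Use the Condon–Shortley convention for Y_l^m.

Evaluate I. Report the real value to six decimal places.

m-sum = 2 − 1 + 0 = 1 ≠ 0 ⇒ I = 0

0.000000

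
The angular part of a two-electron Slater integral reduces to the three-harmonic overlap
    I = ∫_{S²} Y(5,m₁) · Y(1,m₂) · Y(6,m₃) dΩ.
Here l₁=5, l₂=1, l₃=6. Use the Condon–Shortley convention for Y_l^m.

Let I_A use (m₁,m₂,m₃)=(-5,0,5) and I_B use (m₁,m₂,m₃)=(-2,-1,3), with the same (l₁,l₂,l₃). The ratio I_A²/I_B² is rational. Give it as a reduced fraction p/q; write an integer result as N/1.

11/36

Shared (l₁,l₂,l₃)=(5,1,6): N and (l;000)² cancel in I_A²/I_B².
A: Δ = 0!·10!·2!/13! = 1/858; Racah Σ t=0..0: t=0:+1/3628800 = 1/3628800; ⇒ 3j(5 1 6; -5 0 5)² = 1/78, sgn -1
B: Δ = 0!·10!·2!/13! = 1/858; Racah Σ t=0..0: t=0:+1/60480 = 1/60480; ⇒ 3j(5 1 6; -2 -1 3)² = 6/143, sgn -1
I_A²/I_B² = (1/78)/(6/143) = 11/36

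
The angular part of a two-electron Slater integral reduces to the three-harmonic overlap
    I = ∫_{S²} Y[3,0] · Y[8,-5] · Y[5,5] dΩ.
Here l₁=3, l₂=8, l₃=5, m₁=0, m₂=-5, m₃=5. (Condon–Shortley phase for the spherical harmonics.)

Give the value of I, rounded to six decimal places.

Rules hold: Σm=0, L=16 even, 5≤5≤11.
N = 7·17·11 = 1309
Δ = 6!·0!·10!/17! = 1/136136
Racah Σ t=3..3: t=3:−1/518400 = -1/518400
⇒ 3j(3 8 5; 0 0 0)² = 56/2431, sgn +1
Racah Σ t=3..3: t=3:−1/130636800 = -1/130636800
⇒ 3j(3 8 5; 0 -5 5)² = 1/476, sgn -1
4πI² = N·(3j₀)²·(3jₘ)² = 14/221
I = -1·√(0.0633484/4π) = -0.07100075

-0.071001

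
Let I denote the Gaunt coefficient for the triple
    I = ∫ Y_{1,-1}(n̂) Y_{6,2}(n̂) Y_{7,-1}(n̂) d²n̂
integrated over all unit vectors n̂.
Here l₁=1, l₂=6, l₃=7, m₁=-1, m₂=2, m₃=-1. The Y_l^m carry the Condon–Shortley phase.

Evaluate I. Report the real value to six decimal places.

-0.135514

Checks pass: Σm=0; 14 even; l₃=7∈[5,7].
(2·1+1)(2·6+1)(2·7+1) = 585
Δ: 0! 2! 12! / 15! → 1/1365
sum: t=0:+1/518400 = 1/518400
3j²(1 6 7; 0 0 0) = Δ·Π!·Σ² = 7/195  (sign -1)
sum: t=0:+1/1935360 = 1/1935360
3j²(1 6 7; -1 2 -1) = Δ·Π!·Σ² = 1/91  (sign +1)
combine: 4πI² = 585·7/195·1/91 = 3/13
take √, sign -1: I = -0.13551395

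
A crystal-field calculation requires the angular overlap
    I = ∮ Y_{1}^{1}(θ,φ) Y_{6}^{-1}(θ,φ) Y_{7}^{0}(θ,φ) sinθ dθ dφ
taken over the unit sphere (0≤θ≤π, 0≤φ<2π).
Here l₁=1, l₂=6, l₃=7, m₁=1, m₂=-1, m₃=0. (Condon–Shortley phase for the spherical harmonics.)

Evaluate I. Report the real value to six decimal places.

0.160342

m-sum 0 ✓  L=14 even ✓  5≤7≤7 ✓
Π(2lᵢ+1) = 3×13×15 = 585
triangle coeff Δ(1,6,7) = 1/1365
Σ_t [0,0]: t=0:+1/518400 = 1/518400
(3j)²=7/195 [(1 6 7; 0 0 0)], sign=-1
Σ_t [0,0]: t=0:+1/1209600 = 1/1209600
(3j)²=1/65 [(1 6 7; 1 -1 0)], sign=-1
⇒ 4πI² = 21/65
I = (+1)√(21/65/(4π)) = 0.16034227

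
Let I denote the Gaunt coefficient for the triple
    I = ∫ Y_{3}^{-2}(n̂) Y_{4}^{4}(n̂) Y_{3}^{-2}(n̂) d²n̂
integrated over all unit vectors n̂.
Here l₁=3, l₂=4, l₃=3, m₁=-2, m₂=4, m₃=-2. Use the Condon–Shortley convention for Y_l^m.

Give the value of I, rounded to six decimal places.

0.214561

m-sum 0 ✓  L=10 even ✓  1≤3≤7 ✓
Π(2lᵢ+1) = 7×9×7 = 441
triangle coeff Δ(3,4,3) = 1/34650
Σ_t [1,3]: t=1:−1/72 t=2:+1/16 t=3:−1/72 = 5/144
(3j)²=2/77 [(3 4 3; 0 0 0)], sign=-1
Σ_t [4,4]: t=4:+1/576 = 1/576
(3j)²=5/99 [(3 4 3; -2 4 -2)], sign=-1
⇒ 4πI² = 70/121
I = (+1)√(70/121/(4π)) = 0.21456131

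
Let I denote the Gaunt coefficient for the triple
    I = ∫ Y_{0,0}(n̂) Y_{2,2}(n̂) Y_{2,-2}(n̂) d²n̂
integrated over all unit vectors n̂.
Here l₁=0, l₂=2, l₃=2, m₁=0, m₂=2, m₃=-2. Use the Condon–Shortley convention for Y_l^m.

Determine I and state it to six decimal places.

Rules hold: Σm=0, L=4 even, 2≤2≤2.
N = 1·5·5 = 25
Δ = 0!·0!·4!/5! = 1/5
Racah Σ t=0..0: t=0:+1/4 = 1/4
⇒ 3j(0 2 2; 0 0 0)² = 1/5, sgn +1
Racah Σ t=0..0: t=0:+1/24 = 1/24
⇒ 3j(0 2 2; 0 2 -2)² = 1/5, sgn +1
4πI² = N·(3j₀)²·(3jₘ)² = 1/1
I = +1·√(1/4π) = 0.28209479

0.282095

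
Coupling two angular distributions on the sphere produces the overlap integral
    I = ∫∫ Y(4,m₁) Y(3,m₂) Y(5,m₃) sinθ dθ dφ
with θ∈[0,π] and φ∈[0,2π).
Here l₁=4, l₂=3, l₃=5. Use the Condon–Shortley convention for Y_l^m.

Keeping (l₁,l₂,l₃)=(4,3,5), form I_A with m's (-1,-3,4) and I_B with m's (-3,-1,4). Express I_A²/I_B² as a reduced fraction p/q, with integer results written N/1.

135/7

l's match ⇒ only the (l;m) 3-j factors differ between A and B.
A: triangle coeff Δ(4,3,5) = 1/180180; Σ_t [0,0]: t=0:+1/5760 = 1/5760; (3j)²=9/286 [(4 3 5; -1 -3 4)], sign=-1
B: triangle coeff Δ(4,3,5) = 1/180180; Σ_t [1,2]: t=1:−1/4320 t=2:+1/5760 = -1/17280; (3j)²=7/4290 [(4 3 5; -3 -1 4)], sign=+1
I_A²/I_B² = (9/286)/(7/4290) = 135/7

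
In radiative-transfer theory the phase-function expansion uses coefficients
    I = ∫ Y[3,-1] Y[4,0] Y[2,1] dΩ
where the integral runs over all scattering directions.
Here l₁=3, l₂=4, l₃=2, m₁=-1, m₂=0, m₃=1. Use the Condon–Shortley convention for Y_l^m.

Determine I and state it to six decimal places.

L=9 odd ⇒ parity kills the (l;000) factor ⇒ I = 0

0.000000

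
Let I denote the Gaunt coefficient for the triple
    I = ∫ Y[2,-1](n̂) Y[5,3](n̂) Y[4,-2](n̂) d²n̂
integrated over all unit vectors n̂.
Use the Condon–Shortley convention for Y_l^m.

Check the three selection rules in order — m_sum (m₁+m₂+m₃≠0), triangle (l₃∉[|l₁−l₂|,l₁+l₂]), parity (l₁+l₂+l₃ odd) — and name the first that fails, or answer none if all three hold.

parity

Σmᵢ = 0  ✓
l₃∈[|l₁−l₂|,l₁+l₂]=[3,7], have l₃=4  ✓
Σlᵢ = 11 ⇒ odd  ✗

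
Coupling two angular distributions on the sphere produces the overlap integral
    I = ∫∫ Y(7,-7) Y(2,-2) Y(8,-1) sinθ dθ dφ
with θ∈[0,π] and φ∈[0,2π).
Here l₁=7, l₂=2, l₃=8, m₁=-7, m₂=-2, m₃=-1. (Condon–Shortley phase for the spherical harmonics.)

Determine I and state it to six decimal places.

0.000000

Σmᵢ = -10 ≠ 0, so the φ-integral vanishes; I = 0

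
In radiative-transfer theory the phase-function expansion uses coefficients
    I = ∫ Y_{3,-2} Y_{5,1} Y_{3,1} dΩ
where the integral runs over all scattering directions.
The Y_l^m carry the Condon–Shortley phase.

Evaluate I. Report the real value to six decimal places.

L=11 odd ⇒ parity kills the (l;000) factor ⇒ I = 0

0.000000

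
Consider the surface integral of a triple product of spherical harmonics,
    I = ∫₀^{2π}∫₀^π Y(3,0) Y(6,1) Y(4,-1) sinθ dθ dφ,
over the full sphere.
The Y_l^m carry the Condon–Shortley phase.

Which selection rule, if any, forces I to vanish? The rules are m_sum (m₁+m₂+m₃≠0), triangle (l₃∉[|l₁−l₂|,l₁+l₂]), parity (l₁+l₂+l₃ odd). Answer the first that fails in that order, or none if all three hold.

parity

m₁+m₂+m₃ = 0 + 1 − 1 = 0  ✓
triangle: |3−6|=3 ≤ l₃=4 ≤ 3+6=9  ✓
parity: l₁+l₂+l₃ = 13 is odd  ✗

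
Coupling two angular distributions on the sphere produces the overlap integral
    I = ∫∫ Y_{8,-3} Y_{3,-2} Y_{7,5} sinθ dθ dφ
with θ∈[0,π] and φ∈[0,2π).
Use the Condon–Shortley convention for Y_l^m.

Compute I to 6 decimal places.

0.139051

Rules hold: Σm=0, L=18 even, 5≤7≤11.
N = 17·7·15 = 1785
Δ = 4!·12!·2!/19! = 1/5290740
Racah Σ t=1..3: t=1:−1/7257600 t=2:+1/2073600 t=3:−1/7257600 = 1/4838400
⇒ 3j(8 3 7; 0 0 0)² = 252/20995, sgn -1
Racah Σ t=0..1: t=0:+1/958003200 t=1:−1/87091200 = -1/95800320
⇒ 3j(8 3 7; -3 -2 5)² = 1000/88179, sgn -1
4πI² = N·(3j₀)²·(3jₘ)² = 252000/1037153
I = +1·√(0.242973/4π) = 0.13905094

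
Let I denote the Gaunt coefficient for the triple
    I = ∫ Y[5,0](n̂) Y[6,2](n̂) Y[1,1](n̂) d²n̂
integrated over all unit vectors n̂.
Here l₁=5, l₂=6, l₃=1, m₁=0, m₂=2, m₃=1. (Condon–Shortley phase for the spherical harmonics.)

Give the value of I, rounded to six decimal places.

0.000000

0 + 2 + 1 = 3 ≠ 0: azimuthal integral kills it; I = 0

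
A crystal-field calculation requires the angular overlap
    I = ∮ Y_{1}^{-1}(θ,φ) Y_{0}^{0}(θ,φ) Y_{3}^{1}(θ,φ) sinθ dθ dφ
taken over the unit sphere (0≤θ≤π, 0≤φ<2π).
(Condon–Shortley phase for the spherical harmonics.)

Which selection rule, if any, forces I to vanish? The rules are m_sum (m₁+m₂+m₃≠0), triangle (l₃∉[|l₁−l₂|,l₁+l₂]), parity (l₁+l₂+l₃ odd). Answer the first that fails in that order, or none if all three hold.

azimuthal sum: -1 + 0 + 1 = 0  ✓
1 ≤ 3 ≤ 1 (triangle on l)  ✗
L = 1 + 0 + 3 = 4 (even)

triangle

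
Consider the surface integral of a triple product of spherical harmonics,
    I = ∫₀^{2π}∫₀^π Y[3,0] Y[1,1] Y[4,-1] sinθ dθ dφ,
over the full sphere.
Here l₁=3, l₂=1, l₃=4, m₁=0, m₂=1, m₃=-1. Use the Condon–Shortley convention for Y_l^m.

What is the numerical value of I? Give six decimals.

-0.194664

m-sum 0 ✓  L=8 even ✓  2≤4≤4 ✓
Π(2lᵢ+1) = 7×3×9 = 189
triangle coeff Δ(3,1,4) = 1/252
Σ_t [0,0]: t=0:+1/36 = 1/36
(3j)²=4/63 [(3 1 4; 0 0 0)], sign=+1
Σ_t [0,0]: t=0:+1/72 = 1/72
(3j)²=5/126 [(3 1 4; 0 1 -1)], sign=-1
⇒ 4πI² = 10/21
I = (-1)√(10/21/(4π)) = -0.19466390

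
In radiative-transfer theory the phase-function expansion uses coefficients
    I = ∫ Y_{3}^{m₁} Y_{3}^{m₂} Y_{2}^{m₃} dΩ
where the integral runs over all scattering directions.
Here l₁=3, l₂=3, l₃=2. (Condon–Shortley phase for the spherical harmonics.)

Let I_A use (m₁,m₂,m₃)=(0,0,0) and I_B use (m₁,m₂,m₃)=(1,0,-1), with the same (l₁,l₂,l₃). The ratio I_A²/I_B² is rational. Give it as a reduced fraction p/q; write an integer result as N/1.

Shared (l₁,l₂,l₃)=(3,3,2): N and (l;000)² cancel in I_A²/I_B².
A: Δ = 4!·2!·2!/9! = 1/3780; Racah Σ t=1..3: t=1:−1/24 t=2:+1/4 t=3:−1/24 = 1/6; ⇒ 3j(3 3 2; 0 0 0)² = 4/105, sgn +1
B: Δ = 4!·2!·2!/9! = 1/3780; Racah Σ t=1..2: t=1:−1/12 t=2:+1/8 = 1/24; ⇒ 3j(3 3 2; 1 0 -1)² = 1/210, sgn -1
I_A²/I_B² = (4/105)/(1/210) = 8/1

8/1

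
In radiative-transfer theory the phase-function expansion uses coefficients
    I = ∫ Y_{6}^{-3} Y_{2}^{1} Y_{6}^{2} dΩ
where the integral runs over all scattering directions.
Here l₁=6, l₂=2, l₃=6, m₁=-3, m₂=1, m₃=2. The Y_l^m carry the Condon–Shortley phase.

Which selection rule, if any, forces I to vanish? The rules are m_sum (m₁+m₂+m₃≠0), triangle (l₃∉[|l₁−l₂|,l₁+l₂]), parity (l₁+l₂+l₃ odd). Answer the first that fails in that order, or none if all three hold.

none

azimuthal sum: -3 + 1 + 2 = 0  ✓
4 ≤ 6 ≤ 8 (triangle on l)  ✓
L = 6 + 2 + 6 = 14 (even)  ✓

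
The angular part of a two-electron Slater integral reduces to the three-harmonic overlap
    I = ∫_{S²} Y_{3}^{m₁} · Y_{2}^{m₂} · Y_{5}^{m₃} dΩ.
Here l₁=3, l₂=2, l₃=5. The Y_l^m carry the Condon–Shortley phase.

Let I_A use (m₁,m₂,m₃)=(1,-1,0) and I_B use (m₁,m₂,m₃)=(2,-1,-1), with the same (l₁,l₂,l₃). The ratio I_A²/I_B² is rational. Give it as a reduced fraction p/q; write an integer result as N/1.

l's match ⇒ only the (l;m) 3-j factors differ between A and B.
A: triangle coeff Δ(3,2,5) = 1/2310; Σ_t [0,0]: t=0:+1/288 = 1/288; (3j)²=5/231 [(3 2 5; 1 -1 0)], sign=-1
B: triangle coeff Δ(3,2,5) = 1/2310; Σ_t [0,0]: t=0:+1/720 = 1/720; (3j)²=4/385 [(3 2 5; 2 -1 -1)], sign=+1
I_A²/I_B² = (5/231)/(4/385) = 25/12

25/12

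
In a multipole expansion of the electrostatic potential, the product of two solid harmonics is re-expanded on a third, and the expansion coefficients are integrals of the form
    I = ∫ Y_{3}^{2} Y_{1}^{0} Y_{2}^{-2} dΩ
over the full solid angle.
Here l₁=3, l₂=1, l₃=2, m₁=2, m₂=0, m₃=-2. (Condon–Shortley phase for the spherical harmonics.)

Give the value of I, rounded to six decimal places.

Checks pass: Σm=0; 6 even; l₃=2∈[2,4].
(2·3+1)(2·1+1)(2·2+1) = 105
Δ: 2! 4! 0! / 7! → 1/105
sum: t=1:−1/4 = -1/4
3j²(3 1 2; 0 0 0) = Δ·Π!·Σ² = 3/35  (sign -1)
sum: t=1:−1/24 = -1/24
3j²(3 1 2; 2 0 -2) = Δ·Π!·Σ² = 1/21  (sign -1)
combine: 4πI² = 105·3/35·1/21 = 3/7
take √, sign +1: I = 0.18467439

0.184674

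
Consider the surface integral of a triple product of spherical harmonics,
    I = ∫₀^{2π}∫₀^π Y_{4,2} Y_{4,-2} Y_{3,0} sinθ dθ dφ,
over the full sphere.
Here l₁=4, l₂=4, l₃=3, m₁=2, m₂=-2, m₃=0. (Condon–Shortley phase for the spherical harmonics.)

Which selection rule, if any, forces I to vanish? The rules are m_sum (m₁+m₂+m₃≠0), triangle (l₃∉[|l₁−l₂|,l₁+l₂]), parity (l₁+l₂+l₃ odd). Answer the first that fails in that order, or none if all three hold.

parity

Σmᵢ = 0  ✓
l₃∈[|l₁−l₂|,l₁+l₂]=[0,8], have l₃=3  ✓
Σlᵢ = 11 ⇒ odd  ✗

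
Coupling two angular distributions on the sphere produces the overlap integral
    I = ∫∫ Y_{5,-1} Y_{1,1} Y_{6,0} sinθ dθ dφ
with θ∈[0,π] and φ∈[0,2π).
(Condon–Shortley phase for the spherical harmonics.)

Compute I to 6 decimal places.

Rules hold: Σm=0, L=12 even, 4≤6≤6.
N = 11·3·13 = 429
Δ = 0!·10!·2!/13! = 1/858
Racah Σ t=0..0: t=0:+1/14400 = 1/14400
⇒ 3j(5 1 6; 0 0 0)² = 6/143, sgn +1
Racah Σ t=0..0: t=0:+1/34560 = 1/34560
⇒ 3j(5 1 6; -1 1 0)² = 5/286, sgn +1
4πI² = N·(3j₀)²·(3jₘ)² = 45/143
I = +1·√(0.314685/4π) = 0.15824621

0.158246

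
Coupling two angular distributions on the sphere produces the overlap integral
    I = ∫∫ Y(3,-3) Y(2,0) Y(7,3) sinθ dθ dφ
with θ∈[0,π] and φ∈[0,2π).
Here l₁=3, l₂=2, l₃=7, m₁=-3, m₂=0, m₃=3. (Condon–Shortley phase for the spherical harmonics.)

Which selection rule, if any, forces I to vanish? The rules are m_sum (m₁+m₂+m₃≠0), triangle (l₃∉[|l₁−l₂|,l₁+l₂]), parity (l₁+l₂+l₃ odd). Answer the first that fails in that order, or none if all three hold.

Σmᵢ = 0  ✓
l₃∈[|l₁−l₂|,l₁+l₂]=[1,5], have l₃=7  ✗
Σlᵢ = 12 ⇒ even

triangle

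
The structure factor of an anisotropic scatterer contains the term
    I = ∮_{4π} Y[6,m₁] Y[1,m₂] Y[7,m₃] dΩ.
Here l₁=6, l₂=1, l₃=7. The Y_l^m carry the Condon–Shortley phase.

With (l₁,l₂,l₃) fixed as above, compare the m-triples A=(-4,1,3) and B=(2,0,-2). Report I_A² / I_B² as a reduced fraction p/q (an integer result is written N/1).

l's match ⇒ only the (l;m) 3-j factors differ between A and B.
A: triangle coeff Δ(6,1,7) = 1/1365; Σ_t [0,0]: t=0:+1/14515200 = 1/14515200; (3j)²=2/455 [(6 1 7; -4 1 3)], sign=+1
B: triangle coeff Δ(6,1,7) = 1/1365; Σ_t [0,0]: t=0:+1/967680 = 1/967680; (3j)²=3/91 [(6 1 7; 2 0 -2)], sign=-1
I_A²/I_B² = (2/455)/(3/91) = 2/15

2/15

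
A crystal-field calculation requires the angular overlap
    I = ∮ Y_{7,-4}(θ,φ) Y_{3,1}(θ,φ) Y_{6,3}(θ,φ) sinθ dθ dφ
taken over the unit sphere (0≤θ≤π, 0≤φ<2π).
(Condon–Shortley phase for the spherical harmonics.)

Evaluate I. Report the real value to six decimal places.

0.140186

Rules hold: Σm=0, L=16 even, 4≤6≤10.
N = 15·7·13 = 1365
Δ = 4!·10!·2!/17! = 1/2042040
Racah Σ t=1..3: t=1:−1/207360 t=2:+1/57600 t=3:−1/207360 = 1/129600
⇒ 3j(7 3 6; 0 0 0)² = 168/12155, sgn +1
Racah Σ t=2..4: t=2:+1/2903040 t=3:−1/483840 t=4:+1/1451520 = -1/967680
⇒ 3j(7 3 6; -4 1 3)² = 81/6188, sgn +1
4πI² = N·(3j₀)²·(3jₘ)² = 10206/41327
I = +1·√(0.246957/4π) = 0.14018641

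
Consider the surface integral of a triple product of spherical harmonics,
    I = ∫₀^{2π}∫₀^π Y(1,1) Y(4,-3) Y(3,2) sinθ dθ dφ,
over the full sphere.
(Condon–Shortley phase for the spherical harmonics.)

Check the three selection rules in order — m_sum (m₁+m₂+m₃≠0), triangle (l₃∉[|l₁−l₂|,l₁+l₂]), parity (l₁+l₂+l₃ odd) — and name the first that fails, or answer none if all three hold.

m₁+m₂+m₃ = 1 − 3 + 2 = 0  ✓
triangle: |1−4|=3 ≤ l₃=3 ≤ 1+4=5  ✓
parity: l₁+l₂+l₃ = 8 is even  ✓

none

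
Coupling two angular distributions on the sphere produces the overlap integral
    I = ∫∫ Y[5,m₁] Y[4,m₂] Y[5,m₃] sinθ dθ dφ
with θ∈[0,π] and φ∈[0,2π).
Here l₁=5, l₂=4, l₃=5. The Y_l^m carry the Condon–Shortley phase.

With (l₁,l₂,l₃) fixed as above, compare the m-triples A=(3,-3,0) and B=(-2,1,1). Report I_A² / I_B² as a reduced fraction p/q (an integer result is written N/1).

36/35

Shared (l₁,l₂,l₃)=(5,4,5): N and (l;000)² cancel in I_A²/I_B².
A: Δ = 4!·6!·4!/15! = 1/3153150; Racah Σ t=0..1: t=0:+1/6912 t=1:−1/17280 = 1/11520; ⇒ 3j(5 4 5; 3 -3 0)² = 2/143, sgn -1
B: Δ = 4!·6!·4!/15! = 1/3153150; Racah Σ t=1..4: t=1:−1/103680 t=2:+1/2880 t=3:−1/1152 t=4:+1/5184 = -7/20736; ⇒ 3j(5 4 5; -2 1 1)² = 35/2574, sgn -1
I_A²/I_B² = (2/143)/(35/2574) = 36/35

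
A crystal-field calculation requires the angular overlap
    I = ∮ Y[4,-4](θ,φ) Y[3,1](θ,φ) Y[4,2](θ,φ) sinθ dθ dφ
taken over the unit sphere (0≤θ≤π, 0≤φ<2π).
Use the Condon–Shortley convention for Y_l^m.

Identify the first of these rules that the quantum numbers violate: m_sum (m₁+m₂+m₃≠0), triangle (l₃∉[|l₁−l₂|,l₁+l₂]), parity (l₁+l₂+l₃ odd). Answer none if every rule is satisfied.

m₁+m₂+m₃ = -4 + 1 + 2 = -1  ✗
triangle: |4−3|=1 ≤ l₃=4 ≤ 4+3=7
parity: l₁+l₂+l₃ = 11 is odd

m_sum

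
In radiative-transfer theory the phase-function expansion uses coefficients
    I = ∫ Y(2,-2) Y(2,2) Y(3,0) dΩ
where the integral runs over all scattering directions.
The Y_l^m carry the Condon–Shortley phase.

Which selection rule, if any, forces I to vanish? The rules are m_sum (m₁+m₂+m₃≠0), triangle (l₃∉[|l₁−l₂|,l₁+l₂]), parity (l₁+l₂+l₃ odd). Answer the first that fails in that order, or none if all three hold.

parity

Σmᵢ = 0  ✓
l₃∈[|l₁−l₂|,l₁+l₂]=[0,4], have l₃=3  ✓
Σlᵢ = 7 ⇒ odd  ✗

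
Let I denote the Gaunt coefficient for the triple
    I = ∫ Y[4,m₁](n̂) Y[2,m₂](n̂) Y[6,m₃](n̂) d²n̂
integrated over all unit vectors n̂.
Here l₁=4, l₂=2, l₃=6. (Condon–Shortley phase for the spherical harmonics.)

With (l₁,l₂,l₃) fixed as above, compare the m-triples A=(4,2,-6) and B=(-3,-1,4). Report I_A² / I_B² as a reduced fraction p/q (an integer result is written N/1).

Shared (l₁,l₂,l₃)=(4,2,6): N and (l;000)² cancel in I_A²/I_B².
A: Δ = 0!·8!·4!/13! = 1/6435; Racah Σ t=0..0: t=0:+1/967680 = 1/967680; ⇒ 3j(4 2 6; 4 2 -6)² = 1/13, sgn +1
B: Δ = 0!·8!·4!/13! = 1/6435; Racah Σ t=0..0: t=0:+1/30240 = 1/30240; ⇒ 3j(4 2 6; -3 -1 4)² = 16/429, sgn +1
I_A²/I_B² = (1/13)/(16/429) = 33/16

33/16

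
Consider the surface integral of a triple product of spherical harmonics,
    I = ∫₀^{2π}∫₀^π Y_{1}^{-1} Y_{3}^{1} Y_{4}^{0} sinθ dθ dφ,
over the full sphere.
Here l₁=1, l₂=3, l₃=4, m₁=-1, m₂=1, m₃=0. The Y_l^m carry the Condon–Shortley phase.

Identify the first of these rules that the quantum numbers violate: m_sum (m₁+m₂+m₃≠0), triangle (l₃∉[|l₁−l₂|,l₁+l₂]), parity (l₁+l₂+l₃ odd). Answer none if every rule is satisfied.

Σmᵢ = 0  ✓
l₃∈[|l₁−l₂|,l₁+l₂]=[2,4], have l₃=4  ✓
Σlᵢ = 8 ⇒ even  ✓

none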